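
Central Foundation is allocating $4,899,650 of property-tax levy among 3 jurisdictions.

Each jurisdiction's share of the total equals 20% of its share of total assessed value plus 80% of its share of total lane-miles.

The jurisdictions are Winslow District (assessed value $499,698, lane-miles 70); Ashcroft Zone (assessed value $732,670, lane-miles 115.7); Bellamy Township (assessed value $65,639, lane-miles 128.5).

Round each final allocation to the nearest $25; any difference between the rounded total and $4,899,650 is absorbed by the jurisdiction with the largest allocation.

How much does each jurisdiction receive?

Assessed value total 1,298,007; lane-miles total 314.2.
Blended shares (20% assessed value + 80% lane-miles): Winslow District 0.2552; Ashcroft Zone 0.4075; Bellamy Township 0.3373.
Pro-rata amounts: Winslow District 1,250,513.57; Ashcroft Zone 1,996,514.12; Bellamy Township 1,652,622.32.
At nearest $25: Winslow District $1,250,525; Ashcroft Zone $1,996,525; Bellamy Township $1,652,625. Sum = $4,899,675.
Difference $4,899,650 − $4,899,675 = −$25 applied to largest allocation (Ashcroft Zone): Ashcroft Zone becomes $1,996,500.

Winslow District: $1,250,525 | Ashcroft Zone: $1,996,500 | Bellamy Township: $1,652,625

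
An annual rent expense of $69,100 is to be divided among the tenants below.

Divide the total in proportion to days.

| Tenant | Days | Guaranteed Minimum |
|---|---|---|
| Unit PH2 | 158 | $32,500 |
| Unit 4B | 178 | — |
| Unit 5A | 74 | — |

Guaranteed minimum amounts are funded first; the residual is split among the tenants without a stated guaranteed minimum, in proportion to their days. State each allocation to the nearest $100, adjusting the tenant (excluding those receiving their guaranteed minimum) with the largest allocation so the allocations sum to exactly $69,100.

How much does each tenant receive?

Fund the minimums — Unit PH2 $32,500. Balance $36,600.
Balance split over remaining days 252: Unit 4B 25,852.38 → $25,900; Unit 5A 10,747.62 → $10,700.

Unit PH2: $32,500; Unit 4B: $25,900; Unit 5A: $10,700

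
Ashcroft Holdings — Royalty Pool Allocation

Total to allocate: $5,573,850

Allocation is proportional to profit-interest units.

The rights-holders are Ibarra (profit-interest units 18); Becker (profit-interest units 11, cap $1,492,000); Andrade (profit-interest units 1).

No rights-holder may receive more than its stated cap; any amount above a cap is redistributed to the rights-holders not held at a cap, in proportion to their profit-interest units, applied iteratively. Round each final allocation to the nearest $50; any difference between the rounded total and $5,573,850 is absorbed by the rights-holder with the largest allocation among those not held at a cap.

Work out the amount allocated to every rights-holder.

Ibarra: $3,867,000 · Becker: $1,492,000 · Andrade: $214,850

Combined profit-interest units = 30.
Pro-rata shares before constraints: Ibarra 3,344,310.00; Becker 2,043,745.00; Andrade 185,795.00.
Capped: Becker ($1,492,000); balance $4,081,850 reallocated over remaining profit-interest units 19.
Redistributed shares: Ibarra 3,867,015.79 → $3,867,000; Andrade 214,834.21 → $214,850.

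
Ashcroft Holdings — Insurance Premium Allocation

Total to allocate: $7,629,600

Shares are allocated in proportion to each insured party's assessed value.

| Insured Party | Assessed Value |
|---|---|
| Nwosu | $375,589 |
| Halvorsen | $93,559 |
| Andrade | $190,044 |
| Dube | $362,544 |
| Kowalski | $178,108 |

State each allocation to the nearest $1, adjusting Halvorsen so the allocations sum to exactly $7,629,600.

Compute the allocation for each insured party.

Assessed value total: 1,199,844.
Pro-rata amounts: Nwosu 375,589/1,199,844 × $7,629,600 = 2,388,305.34; Halvorsen 93,559/1,199,844 × $7,629,600 = 594,925.46; Andrade 190,044/1,199,844 × $7,629,600 = 1,208,456.85; Dube 362,544/1,199,844 × $7,629,600 = 2,305,354.45; Kowalski 178,108/1,199,844 × $7,629,600 = 1,132,557.90.
Rounded to nearest $1: Nwosu $2,388,305; Halvorsen $594,925; Andrade $1,208,457; Dube $2,305,354; Kowalski $1,132,558. Sum = $7,629,599.
Difference $7,629,600 − $7,629,599 = +$1 applied to Halvorsen: Halvorsen becomes $594,926.

Nwosu: $2,388,305 | Halvorsen: $594,926 | Andrade: $1,208,457 | Dube: $2,305,354 | Kowalski: $1,132,558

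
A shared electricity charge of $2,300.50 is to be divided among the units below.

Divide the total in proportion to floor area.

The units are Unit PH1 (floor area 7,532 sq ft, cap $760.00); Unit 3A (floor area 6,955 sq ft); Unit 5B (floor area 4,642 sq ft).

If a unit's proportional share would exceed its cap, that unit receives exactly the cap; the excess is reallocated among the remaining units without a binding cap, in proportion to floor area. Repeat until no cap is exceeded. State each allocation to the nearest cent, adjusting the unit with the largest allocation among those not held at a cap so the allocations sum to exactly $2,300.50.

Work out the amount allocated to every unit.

Total floor area = 19,129.
Unconstrained shares: Unit PH1 905.8166; Unit 3A 836.4252; Unit 5B 558.2582.
Cap binds for Unit PH1 ($760.00); remaining pool $1,540.50 reallocated over remaining floor area 11,597.
Shares after redistribution: Unit 3A 923.8749 → $923.87; Unit 5B 616.6251 → $616.63.

Unit PH1: $760.00 | Unit 3A: $923.87 | Unit 5B: $616.63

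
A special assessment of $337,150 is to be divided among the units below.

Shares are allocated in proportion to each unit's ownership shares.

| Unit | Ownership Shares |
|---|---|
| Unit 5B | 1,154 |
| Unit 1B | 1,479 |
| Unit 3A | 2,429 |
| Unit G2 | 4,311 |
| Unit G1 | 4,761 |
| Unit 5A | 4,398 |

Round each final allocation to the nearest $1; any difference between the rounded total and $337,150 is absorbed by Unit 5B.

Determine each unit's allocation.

Unit 5B: $20,996 | Unit 1B: $26,907 | Unit 3A: $44,190 | Unit G2: $78,429 | Unit G1: $86,616 | Unit 5A: $80,012

Combined ownership shares = 18,532.
Pro-rata amounts: Unit 5B 1,154/18,532 × $337,150 = 20,994.56; Unit 1B 1,479/18,532 × $337,150 = 26,907.23; Unit 3A 2,429/18,532 × $337,150 = 44,190.45; Unit G2 4,311/18,532 × $337,150 = 78,429.40; Unit G1 4,761/18,532 × $337,150 = 86,616.19; Unit 5A 4,398/18,532 × $337,150 = 80,012.18.
At nearest $1: Unit 5B $20,995; Unit 1B $26,907; Unit 3A $44,190; Unit G2 $78,429; Unit G1 $86,616; Unit 5A $80,012. Sum = $337,149.
Difference $337,150 − $337,149 = +$1 applied to Unit 5B: Unit 5B becomes $20,996.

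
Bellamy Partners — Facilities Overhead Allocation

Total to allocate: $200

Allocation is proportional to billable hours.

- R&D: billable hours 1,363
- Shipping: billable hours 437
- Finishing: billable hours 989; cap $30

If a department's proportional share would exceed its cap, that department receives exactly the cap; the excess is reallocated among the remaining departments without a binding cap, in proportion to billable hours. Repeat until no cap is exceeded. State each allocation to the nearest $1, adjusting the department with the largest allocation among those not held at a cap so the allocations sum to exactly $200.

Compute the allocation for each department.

R&D: $129; Shipping: $41; Finishing: $30

Total billable hours = 2,789.
Pro-rata shares before constraints: R&D 97.74; Shipping 31.34; Finishing 70.92.
Cap binds for Finishing ($30); residual $170 reallocated over remaining billable hours 1,800.
Redistributed shares: R&D 128.73 → $129; Shipping 41.27 → $41.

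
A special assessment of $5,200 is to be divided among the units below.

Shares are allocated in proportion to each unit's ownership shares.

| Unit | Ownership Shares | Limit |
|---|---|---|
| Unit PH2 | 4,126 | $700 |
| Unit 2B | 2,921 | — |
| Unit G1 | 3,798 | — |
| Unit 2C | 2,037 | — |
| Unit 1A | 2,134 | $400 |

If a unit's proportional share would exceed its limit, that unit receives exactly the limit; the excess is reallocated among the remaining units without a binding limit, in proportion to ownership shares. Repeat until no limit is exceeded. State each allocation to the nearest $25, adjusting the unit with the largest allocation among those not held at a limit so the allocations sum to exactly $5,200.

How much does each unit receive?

Unit PH2: $700 · Unit 2B: $1,375 · Unit G1: $1,775 · Unit 2C: $950 · Unit 1A: $400

Total ownership shares = 15,016.
Proportional shares (ignoring caps): Unit PH2 1,428.82; Unit 2B 1,011.53; Unit G1 1,315.24; Unit 2C 705.41; Unit 1A 739.00.
Cap binds for Unit PH2 ($700), Unit 1A ($400); balance $4,100 reallocated over remaining ownership shares 8,756.
Remaining shares: Unit 2B 1,367.76 → $1,375; Unit G1 1,778.41 → $1,775; Unit 2C 953.83 → $950.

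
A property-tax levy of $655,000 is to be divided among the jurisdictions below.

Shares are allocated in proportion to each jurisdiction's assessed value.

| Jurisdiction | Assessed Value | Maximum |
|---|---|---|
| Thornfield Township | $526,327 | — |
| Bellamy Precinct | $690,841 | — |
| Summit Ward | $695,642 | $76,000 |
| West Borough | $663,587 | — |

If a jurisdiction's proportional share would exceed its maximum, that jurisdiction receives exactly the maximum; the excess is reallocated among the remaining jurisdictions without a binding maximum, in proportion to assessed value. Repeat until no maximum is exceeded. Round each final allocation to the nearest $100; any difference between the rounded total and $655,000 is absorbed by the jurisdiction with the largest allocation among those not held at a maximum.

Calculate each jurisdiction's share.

Thornfield Township: $162,000; Bellamy Precinct: $212,700; Summit Ward: $76,000; West Borough: $204,300

Assessed value total: 2,576,397.
Pro-rata shares before constraints: Thornfield Township 133,808.64; Bellamy Precinct 175,633.20; Summit Ward 176,853.77; West Borough 168,704.39.
Held at cap: Summit Ward ($76,000); residual $579,000 reallocated over remaining assessed value 1,880,755.
Redistributed shares: Thornfield Township 162,032.45 → $162,000; Bellamy Precinct 212,678.92 → $212,700; West Borough 204,288.64 → $204,300.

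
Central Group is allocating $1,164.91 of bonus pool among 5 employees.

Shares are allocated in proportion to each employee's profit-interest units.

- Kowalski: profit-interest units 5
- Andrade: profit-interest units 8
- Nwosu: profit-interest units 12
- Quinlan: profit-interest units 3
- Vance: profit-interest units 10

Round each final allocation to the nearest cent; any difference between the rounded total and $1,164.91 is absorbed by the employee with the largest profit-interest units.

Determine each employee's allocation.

Kowalski: $153.28 | Andrade: $245.24 | Nwosu: $367.86 | Quinlan: $91.97 | Vance: $306.56

Profit-interest units total: 5 + 8 + 12 + 3 + 10 = 38.
Proportional shares: Kowalski 153.2776; Andrade 245.2442; Nwosu 367.8663; Quinlan 91.9666; Vance 306.5553.
After rounding (cent): Kowalski $153.28; Andrade $245.24; Nwosu $367.87; Quinlan $91.97; Vance $306.56. Sum = $1,164.92.
Difference $1,164.91 − $1,164.92 = −$0.01 applied to largest profit-interest units (Nwosu): Nwosu becomes $367.86.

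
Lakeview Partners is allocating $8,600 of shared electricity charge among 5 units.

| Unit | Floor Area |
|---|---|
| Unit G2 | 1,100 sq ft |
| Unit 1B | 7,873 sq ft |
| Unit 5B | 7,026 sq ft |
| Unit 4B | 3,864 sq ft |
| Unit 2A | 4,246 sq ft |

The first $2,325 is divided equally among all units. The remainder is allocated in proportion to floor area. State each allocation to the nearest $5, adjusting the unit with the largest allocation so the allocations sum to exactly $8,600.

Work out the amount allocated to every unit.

Unit G2: $750 · Unit 1B: $2,515 · Unit 5B: $2,295 · Unit 4B: $1,470 · Unit 2A: $1,570

Equal tier: $2,325 ÷ 5 = $465 apiece.
Remainder $6,275 by floor area (total 24,109): Unit G2 286.30 → $285; Unit 1B 2,049.15 → $2,050; Unit 5B 1,828.70 → $1,830; Unit 4B 1,005.71 → $1,005; Unit 2A 1,105.13 → $1,105.
Totals: Unit G2 $465 + $285 = $750; Unit 1B $465 + $2,050 = $2,515; Unit 5B $465 + $1,830 = $2,295; Unit 4B $465 + $1,005 = $1,470; Unit 2A $465 + $1,105 = $1,570.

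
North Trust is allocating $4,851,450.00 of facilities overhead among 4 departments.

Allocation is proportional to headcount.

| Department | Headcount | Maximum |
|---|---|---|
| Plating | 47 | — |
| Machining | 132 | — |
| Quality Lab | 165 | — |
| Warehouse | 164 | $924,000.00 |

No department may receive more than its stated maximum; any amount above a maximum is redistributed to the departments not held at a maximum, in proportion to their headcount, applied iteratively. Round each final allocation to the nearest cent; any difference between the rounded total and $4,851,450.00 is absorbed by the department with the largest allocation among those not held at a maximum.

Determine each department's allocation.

Combined headcount = 508.
Pro-rata shares before constraints: Plating 448,854.6260; Machining 1,260,612.9921; Quality Lab 1,575,766.2402; Warehouse 1,566,216.1417.
Cap binds for Warehouse ($924,000.00); balance $3,927,450.00 reallocated over remaining headcount 344.
Remaining shares: Plating 536,599.2733 → $536,599.27; Machining 1,507,044.7674 → $1,507,044.77; Quality Lab 1,883,805.9593 → $1,883,805.96.

Plating: $536,599.27 · Machining: $1,507,044.77 · Quality Lab: $1,883,805.96 · Warehouse: $924,000.00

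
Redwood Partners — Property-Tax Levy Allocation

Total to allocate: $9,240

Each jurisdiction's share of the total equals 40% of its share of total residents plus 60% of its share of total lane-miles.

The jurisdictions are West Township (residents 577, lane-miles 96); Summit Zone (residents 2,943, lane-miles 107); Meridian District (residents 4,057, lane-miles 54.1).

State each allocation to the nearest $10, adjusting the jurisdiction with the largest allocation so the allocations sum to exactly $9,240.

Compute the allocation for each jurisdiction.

West Township: $2,350 | Summit Zone: $3,740 | Meridian District: $3,150

Totals — residents 7,577, lane-miles 257.1.
Combined weights (40% residents + 60% lane-miles): West Township 0.2545; Summit Zone 0.4051; Meridian District 0.3404.
Raw shares: West Township 2,351.56; Summit Zone 3,742.88; Meridian District 3,145.56.
After rounding ($10): West Township $2,350; Summit Zone $3,740; Meridian District $3,150. Sum = $9,240.
Sum already equals the total — no adjustment.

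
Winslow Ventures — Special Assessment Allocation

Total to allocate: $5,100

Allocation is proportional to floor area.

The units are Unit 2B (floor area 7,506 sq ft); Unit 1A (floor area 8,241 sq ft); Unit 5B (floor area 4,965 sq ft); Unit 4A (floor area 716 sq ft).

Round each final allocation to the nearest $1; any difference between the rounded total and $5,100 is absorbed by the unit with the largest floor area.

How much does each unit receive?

Unit 2B: $1,786 | Unit 1A: $1,962 | Unit 5B: $1,182 | Unit 4A: $170

Sum of floor area: 21,428.
Unrounded shares: Unit 2B 7,506/21,428 × $5,100 = 1,786.48; Unit 1A 8,241/21,428 × $5,100 = 1,961.41; Unit 5B 4,965/21,428 × $5,100 = 1,181.70; Unit 4A 716/21,428 × $5,100 = 170.41.
At nearest $1: Unit 2B $1,786; Unit 1A $1,961; Unit 5B $1,182; Unit 4A $170. Sum = $5,099.
Difference $5,100 − $5,099 = +$1 applied to largest floor area (Unit 1A): Unit 1A becomes $1,962.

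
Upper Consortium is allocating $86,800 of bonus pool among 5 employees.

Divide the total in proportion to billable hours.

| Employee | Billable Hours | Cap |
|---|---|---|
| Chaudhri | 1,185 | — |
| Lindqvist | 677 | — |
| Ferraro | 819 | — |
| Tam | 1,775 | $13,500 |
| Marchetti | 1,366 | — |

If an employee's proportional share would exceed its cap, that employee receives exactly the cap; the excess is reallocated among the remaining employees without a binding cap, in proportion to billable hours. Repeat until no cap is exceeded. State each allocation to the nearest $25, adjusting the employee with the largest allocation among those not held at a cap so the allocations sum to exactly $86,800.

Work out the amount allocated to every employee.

Total billable hours = 5,822.
Proportional shares (ignoring caps): Chaudhri 17,667.12; Lindqvist 10,093.37; Ferraro 12,210.44; Tam 26,463.41; Marchetti 20,365.65.
Held at cap: Tam ($13,500); remaining pool $73,300 reallocated over remaining billable hours 4,047.
Shares after redistribution: Chaudhri 21,462.94 → $21,475; Lindqvist 12,261.95 → $12,250; Ferraro 14,833.88 → $14,825; Marchetti 24,741.24 → $24,750.

Chaudhri: $21,475 · Lindqvist: $12,250 · Ferraro: $14,825 · Tam: $13,500 · Marchetti: $24,750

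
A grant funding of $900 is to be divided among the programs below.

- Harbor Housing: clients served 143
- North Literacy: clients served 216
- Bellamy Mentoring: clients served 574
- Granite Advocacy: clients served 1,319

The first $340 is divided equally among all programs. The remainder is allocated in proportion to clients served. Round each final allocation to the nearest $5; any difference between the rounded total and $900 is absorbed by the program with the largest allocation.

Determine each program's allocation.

Harbor Housing: $120; North Literacy: $140; Bellamy Mentoring: $230; Granite Advocacy: $410

Equal tier: $340 ÷ 4 = $85 apiece.
Remainder $560 by clients served (total 2,252): Harbor Housing 35.56 → $35; North Literacy 53.71 → $55; Bellamy Mentoring 142.74 → $145; Granite Advocacy 327.99 → $330.
Rounding difference −$5 on remainder applied to Granite Advocacy.
Totals: Harbor Housing $85 + $35 = $120; North Literacy $85 + $55 = $140; Bellamy Mentoring $85 + $145 = $230; Granite Advocacy $85 + $325 = $410.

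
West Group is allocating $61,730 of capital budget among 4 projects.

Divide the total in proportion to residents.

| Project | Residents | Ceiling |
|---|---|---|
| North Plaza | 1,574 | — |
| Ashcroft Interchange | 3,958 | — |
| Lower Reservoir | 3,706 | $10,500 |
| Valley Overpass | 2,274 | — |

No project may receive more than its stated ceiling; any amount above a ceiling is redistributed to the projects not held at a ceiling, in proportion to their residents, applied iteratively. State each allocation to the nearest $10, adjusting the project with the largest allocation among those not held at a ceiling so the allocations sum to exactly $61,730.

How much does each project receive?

North Plaza: $10,330; Ashcroft Interchange: $25,980; Lower Reservoir: $10,500; Valley Overpass: $14,920

Sum of residents: 11,512.
Proportional shares (ignoring caps): North Plaza 8,440.15; Ashcroft Interchange 21,223.71; Lower Reservoir 19,872.43; Valley Overpass 12,193.71.
Capped: Lower Reservoir ($10,500); balance $51,230 reallocated over remaining residents 7,806.
Redistributed shares: North Plaza 10,330.01 → $10,330; Ashcroft Interchange 25,975.96 → $25,980; Valley Overpass 14,924.04 → $14,920.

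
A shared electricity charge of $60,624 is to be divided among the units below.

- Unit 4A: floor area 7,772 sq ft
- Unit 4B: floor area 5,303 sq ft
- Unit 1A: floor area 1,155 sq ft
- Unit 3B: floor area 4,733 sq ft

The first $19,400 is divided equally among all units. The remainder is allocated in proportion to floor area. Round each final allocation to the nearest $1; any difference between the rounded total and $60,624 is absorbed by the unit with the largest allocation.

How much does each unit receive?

Equal tier: $19,400 ÷ 4 = $4,850 apiece.
Remainder $41,224 by floor area (total 18,963): Unit 4A 16,895.69 → $16,896; Unit 4B 11,528.29 → $11,528; Unit 1A 2,510.87 → $2,511; Unit 3B 10,289.15 → $10,289.
Totals: Unit 4A $4,850 + $16,896 = $21,746; Unit 4B $4,850 + $11,528 = $16,378; Unit 1A $4,850 + $2,511 = $7,361; Unit 3B $4,850 + $10,289 = $15,139.

Unit 4A: $21,746; Unit 4B: $16,378; Unit 1A: $7,361; Unit 3B: $15,139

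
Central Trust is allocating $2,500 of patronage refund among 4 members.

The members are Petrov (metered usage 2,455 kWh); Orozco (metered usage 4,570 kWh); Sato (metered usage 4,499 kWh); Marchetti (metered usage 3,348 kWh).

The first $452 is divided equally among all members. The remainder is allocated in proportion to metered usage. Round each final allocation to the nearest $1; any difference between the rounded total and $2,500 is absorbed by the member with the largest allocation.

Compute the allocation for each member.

Petrov: $451 · Orozco: $742 · Sato: $733 · Marchetti: $574

First tranche $452 split equally: $113 each.
Remainder $2,048 by metered usage (total 14,872): Petrov 338.07 → $338; Orozco 629.33 → $629; Sato 619.55 → $620; Marchetti 461.05 → $461.
Totals: Petrov $113 + $338 = $451; Orozco $113 + $629 = $742; Sato $113 + $620 = $733; Marchetti $113 + $461 = $574.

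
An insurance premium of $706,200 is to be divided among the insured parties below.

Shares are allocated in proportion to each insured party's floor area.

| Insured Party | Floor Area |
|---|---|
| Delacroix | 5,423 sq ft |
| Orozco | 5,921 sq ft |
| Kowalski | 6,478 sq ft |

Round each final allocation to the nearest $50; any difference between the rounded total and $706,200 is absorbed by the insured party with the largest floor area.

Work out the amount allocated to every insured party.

Delacroix: $214,900 · Orozco: $234,600 · Kowalski: $256,700

Floor area total: 5,423 + 5,921 + 6,478 = 17,822.
Unrounded shares: Delacroix 214,887.36; Orozco 234,620.70; Kowalski 256,691.93.
Rounded to nearest $50: Delacroix $214,900; Orozco $234,600; Kowalski $256,700. Sum = $706,200.
No rounding difference to absorb.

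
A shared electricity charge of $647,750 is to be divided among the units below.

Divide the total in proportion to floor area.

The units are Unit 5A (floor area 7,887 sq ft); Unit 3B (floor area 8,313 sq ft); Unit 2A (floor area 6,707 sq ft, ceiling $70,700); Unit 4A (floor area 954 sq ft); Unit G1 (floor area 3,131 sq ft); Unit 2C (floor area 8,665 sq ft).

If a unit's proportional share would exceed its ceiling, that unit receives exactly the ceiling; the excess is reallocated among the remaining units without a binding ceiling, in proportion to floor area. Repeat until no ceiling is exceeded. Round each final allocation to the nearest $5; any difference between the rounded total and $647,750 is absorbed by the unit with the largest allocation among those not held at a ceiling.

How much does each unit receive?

Total floor area = 35,657.
Unconstrained shares: Unit 5A 143,276.33; Unit 3B 151,015.11; Unit 2A 121,840.29; Unit 4A 17,330.50; Unit G1 56,878.18; Unit 2C 157,409.59.
Capped: Unit 2A ($70,700); residual $577,050 reallocated over remaining floor area 28,950.
Redistributed shares: Unit 5A 157,208.75 → $157,210; Unit 3B 165,700.06 → $165,700; Unit 4A 19,015.74 → $19,015; Unit G1 62,409.10 → $62,410; Unit 2C 172,716.35 → $172,715.

Unit 5A: $157,210 | Unit 3B: $165,700 | Unit 2A: $70,700 | Unit 4A: $19,015 | Unit G1: $62,410 | Unit 2C: $172,715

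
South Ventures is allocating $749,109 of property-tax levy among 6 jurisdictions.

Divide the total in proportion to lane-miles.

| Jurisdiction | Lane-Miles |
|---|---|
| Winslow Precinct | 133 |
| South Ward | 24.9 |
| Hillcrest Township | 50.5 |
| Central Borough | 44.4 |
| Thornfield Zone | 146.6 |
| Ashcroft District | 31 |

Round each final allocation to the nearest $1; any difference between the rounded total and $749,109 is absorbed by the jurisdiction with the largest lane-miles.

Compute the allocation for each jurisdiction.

Winslow Precinct: $231,486 · South Ward: $43,338 · Hillcrest Township: $87,895 · Central Borough: $77,278 · Thornfield Zone: $255,157 · Ashcroft District: $53,955

Lane-miles total: 133 + 24.9 + 50.5 + 44.4 + 146.6 + 31 = 430.4.
Raw shares: Winslow Precinct 231,485.82; South Ward 43,338.32; Hillcrest Township 87,894.99; Central Borough 77,277.97; Thornfield Zone 255,156.55; Ashcroft District 53,955.34.
Rounded to nearest $1: Winslow Precinct $231,486; South Ward $43,338; Hillcrest Township $87,895; Central Borough $77,278; Thornfield Zone $255,157; Ashcroft District $53,955. Sum = $749,109.
Rounded total matches; no reconciliation needed.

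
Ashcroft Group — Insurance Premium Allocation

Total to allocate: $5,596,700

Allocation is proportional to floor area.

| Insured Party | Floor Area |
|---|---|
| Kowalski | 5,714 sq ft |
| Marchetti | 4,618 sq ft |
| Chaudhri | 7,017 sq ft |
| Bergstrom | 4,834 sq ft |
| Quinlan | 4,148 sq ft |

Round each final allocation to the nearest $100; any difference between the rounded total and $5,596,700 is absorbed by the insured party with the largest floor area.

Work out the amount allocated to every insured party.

Kowalski: $1,214,500 | Marchetti: $981,600 | Chaudhri: $1,491,400 | Bergstrom: $1,027,500 | Quinlan: $881,700

Sum of floor area: 26,331.
Unrounded shares: Kowalski 5,714/26,331 × $5,596,700 = 1,214,520.67; Marchetti 4,618/26,331 × $5,596,700 = 981,563.96; Chaudhri 7,017/26,331 × $5,596,700 = 1,491,475.60; Bergstrom 4,834/26,331 × $5,596,700 = 1,027,475.14; Quinlan 4,148/26,331 × $5,596,700 = 881,664.64.
At nearest $100: Kowalski $1,214,500; Marchetti $981,600; Chaudhri $1,491,500; Bergstrom $1,027,500; Quinlan $881,700. Sum = $5,596,800.
Difference $5,596,700 − $5,596,800 = −$100 applied to largest floor area (Chaudhri): Chaudhri becomes $1,491,400.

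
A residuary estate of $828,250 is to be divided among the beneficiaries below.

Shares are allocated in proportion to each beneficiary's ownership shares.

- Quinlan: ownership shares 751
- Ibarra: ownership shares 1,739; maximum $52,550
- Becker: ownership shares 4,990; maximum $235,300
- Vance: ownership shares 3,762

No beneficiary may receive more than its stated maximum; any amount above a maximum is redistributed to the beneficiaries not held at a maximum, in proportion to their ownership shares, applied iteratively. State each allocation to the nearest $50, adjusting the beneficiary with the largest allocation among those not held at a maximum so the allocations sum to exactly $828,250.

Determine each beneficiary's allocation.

Combined ownership shares = 11,242.
Proportional shares (ignoring caps): Quinlan 55,329.63; Ibarra 128,120.15; Becker 367,636.32; Vance 277,163.89.
Cap binds for Ibarra ($52,550), Becker ($235,300); remaining pool $540,400 reallocated over remaining ownership shares 4,513.
Redistributed shares: Quinlan 89,926.97 → $89,950; Vance 450,473.03 → $450,450.

Quinlan: $89,950 · Ibarra: $52,550 · Becker: $235,300 · Vance: $450,450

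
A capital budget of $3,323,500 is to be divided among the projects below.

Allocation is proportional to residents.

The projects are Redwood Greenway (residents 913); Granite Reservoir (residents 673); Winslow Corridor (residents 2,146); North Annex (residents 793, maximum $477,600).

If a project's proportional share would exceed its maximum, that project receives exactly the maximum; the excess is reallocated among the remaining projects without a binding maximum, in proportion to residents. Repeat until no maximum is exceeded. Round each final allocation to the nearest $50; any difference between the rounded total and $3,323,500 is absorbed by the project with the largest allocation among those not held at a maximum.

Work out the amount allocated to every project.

Redwood Greenway: $696,200; Granite Reservoir: $513,200; Winslow Corridor: $1,636,500; North Annex: $477,600

Combined residents = 4,525.
Proportional shares (ignoring caps): Redwood Greenway 670,575.80; Granite Reservoir 494,301.77; Winslow Corridor 1,576,183.65; North Annex 582,438.78.
Capped: North Annex ($477,600); balance $2,845,900 reallocated over remaining residents 3,732.
Remaining shares: Redwood Greenway 696,223.66 → $696,200; Granite Reservoir 513,207.58 → $513,200; Winslow Corridor 1,636,468.76 → $1,636,450.
Rounding difference +$50 applied to Winslow Corridor → $1,636,500.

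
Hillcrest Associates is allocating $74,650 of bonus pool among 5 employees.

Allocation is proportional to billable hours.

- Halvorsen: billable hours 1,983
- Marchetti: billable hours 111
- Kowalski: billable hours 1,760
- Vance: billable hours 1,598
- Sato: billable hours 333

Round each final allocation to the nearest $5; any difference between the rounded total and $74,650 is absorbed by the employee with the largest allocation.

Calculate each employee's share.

Halvorsen: $25,595 · Marchetti: $1,430 · Kowalski: $22,710 · Vance: $20,620 · Sato: $4,295

Billable hours total: 5,785.
Proportional shares: Halvorsen 1,983/5,785 × $74,650 = 25,588.76; Marchetti 111/5,785 × $74,650 = 1,432.35; Kowalski 1,760/5,785 × $74,650 = 22,711.15; Vance 1,598/5,785 × $74,650 = 20,620.69; Sato 333/5,785 × $74,650 = 4,297.05.
Rounded to nearest $5: Halvorsen $25,590; Marchetti $1,430; Kowalski $22,710; Vance $20,620; Sato $4,295. Sum = $74,645.
Difference $74,650 − $74,645 = +$5 applied to largest allocation (Halvorsen): Halvorsen becomes $25,595.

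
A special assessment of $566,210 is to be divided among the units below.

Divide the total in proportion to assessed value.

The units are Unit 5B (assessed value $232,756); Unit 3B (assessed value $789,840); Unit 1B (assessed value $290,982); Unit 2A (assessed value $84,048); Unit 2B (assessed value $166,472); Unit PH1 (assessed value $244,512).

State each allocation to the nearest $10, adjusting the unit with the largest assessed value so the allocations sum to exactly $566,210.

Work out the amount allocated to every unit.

Sum of assessed value: 1,808,610.
Proportional shares: Unit 5B 232,756/1,808,610 × $566,210 = 72,867.44; Unit 3B 789,840/1,808,610 × $566,210 = 247,270.17; Unit 1B 290,982/1,808,610 × $566,210 = 91,095.88; Unit 2A 84,048/1,808,610 × $566,210 = 26,312.37; Unit 2B 166,472/1,808,610 × $566,210 = 52,116.33; Unit PH1 244,512/1,808,610 × $566,210 = 76,547.81.
At nearest $10: Unit 5B $72,870; Unit 3B $247,270; Unit 1B $91,100; Unit 2A $26,310; Unit 2B $52,120; Unit PH1 $76,550. Sum = $566,220.
Difference $566,210 − $566,220 = −$10 applied to largest assessed value (Unit 3B): Unit 3B becomes $247,260.

Unit 5B: $72,870 | Unit 3B: $247,260 | Unit 1B: $91,100 | Unit 2A: $26,310 | Unit 2B: $52,120 | Unit PH1: $76,550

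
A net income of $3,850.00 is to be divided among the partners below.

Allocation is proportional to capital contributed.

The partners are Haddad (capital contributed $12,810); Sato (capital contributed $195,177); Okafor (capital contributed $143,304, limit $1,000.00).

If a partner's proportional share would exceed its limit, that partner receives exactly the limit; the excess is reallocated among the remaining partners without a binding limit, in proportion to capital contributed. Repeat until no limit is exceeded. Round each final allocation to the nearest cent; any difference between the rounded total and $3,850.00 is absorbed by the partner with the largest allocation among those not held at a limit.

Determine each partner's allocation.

Haddad: $175.53 · Sato: $2,674.47 · Okafor: $1,000.00

Capital contributed total: 351,291.
Unconstrained shares: Haddad 140.3922; Sato 2,139.0569; Okafor 1,570.5509.
Capped: Okafor ($1,000.00); balance $2,850.00 reallocated over remaining capital contributed 207,987.
Remaining shares: Haddad 175.5326 → $175.53; Sato 2,674.4674 → $2,674.47.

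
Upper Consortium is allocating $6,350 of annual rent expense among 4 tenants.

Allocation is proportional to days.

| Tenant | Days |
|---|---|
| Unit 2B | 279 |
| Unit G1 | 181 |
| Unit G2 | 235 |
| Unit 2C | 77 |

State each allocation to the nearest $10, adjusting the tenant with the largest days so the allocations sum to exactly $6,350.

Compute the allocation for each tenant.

Unit 2B: $2,300 · Unit G1: $1,490 · Unit G2: $1,930 · Unit 2C: $630

Total days = 279 + 181 + 235 + 77 = 772.
Pro-rata amounts: Unit 2B 2,294.88; Unit G1 1,488.80; Unit G2 1,932.97; Unit 2C 633.35.
At nearest $10: Unit 2B $2,290; Unit G1 $1,490; Unit G2 $1,930; Unit 2C $630. Sum = $6,340.
Difference $6,350 − $6,340 = +$10 applied to largest days (Unit 2B): Unit 2B becomes $2,300.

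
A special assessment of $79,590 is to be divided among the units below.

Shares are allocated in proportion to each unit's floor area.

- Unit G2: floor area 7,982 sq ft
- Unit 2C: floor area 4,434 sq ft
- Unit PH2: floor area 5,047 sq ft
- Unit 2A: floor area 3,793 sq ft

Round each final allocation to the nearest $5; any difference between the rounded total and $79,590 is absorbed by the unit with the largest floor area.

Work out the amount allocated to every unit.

Unit G2: $29,890 | Unit 2C: $16,600 | Unit PH2: $18,900 | Unit 2A: $14,200

Sum of floor area: 21,256.
Raw shares: Unit G2 7,982/21,256 × $79,590 = 29,887.44; Unit 2C 4,434/21,256 × $79,590 = 16,602.47; Unit PH2 5,047/21,256 × $79,590 = 18,897.76; Unit 2A 3,793/21,256 × $79,590 = 14,202.34.
Rounded to nearest $5: Unit G2 $29,885; Unit 2C $16,600; Unit PH2 $18,900; Unit 2A $14,200. Sum = $79,585.
Difference $79,590 − $79,585 = +$5 applied to largest floor area (Unit G2): Unit G2 becomes $29,890.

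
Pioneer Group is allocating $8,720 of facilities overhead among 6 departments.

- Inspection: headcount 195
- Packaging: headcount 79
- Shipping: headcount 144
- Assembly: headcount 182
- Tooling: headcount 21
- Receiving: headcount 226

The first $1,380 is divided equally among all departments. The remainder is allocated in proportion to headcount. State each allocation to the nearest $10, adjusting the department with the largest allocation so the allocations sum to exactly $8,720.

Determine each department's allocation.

Inspection: $1,920; Packaging: $910; Shipping: $1,480; Assembly: $1,810; Tooling: $410; Receiving: $2,190

First tranche $1,380 split equally: $230 each.
Remainder $7,340 by headcount (total 847): Inspection 1,689.85 → $1,690; Packaging 684.60 → $680; Shipping 1,247.89 → $1,250; Assembly 1,577.19 → $1,580; Tooling 181.98 → $180; Receiving 1,958.49 → $1,960.
Totals: Inspection $230 + $1,690 = $1,920; Packaging $230 + $680 = $910; Shipping $230 + $1,250 = $1,480; Assembly $230 + $1,580 = $1,810; Tooling $230 + $180 = $410; Receiving $230 + $1,960 = $2,190.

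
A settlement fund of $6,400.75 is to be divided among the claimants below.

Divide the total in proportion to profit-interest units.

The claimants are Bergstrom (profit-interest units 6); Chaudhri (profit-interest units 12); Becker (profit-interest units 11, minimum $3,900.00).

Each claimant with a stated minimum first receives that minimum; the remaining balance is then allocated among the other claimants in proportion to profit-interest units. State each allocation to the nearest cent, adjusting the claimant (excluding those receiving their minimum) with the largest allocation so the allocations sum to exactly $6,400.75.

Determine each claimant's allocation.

Minimums first: Becker $3,900.00. Balance $2,500.75.
Balance split over remaining profit-interest units 18: Bergstrom 833.5833 → $833.58; Chaudhri 1,667.1667 → $1,667.17.

Bergstrom: $833.58 · Chaudhri: $1,667.17 · Becker: $3,900.00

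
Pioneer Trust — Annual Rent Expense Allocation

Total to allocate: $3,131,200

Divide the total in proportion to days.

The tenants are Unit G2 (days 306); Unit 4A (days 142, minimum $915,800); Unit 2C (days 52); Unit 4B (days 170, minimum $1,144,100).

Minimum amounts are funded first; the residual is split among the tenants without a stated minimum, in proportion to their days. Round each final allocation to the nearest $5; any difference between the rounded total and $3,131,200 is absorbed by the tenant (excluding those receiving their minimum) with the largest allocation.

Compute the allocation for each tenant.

Unit G2: $915,690; Unit 4A: $915,800; Unit 2C: $155,610; Unit 4B: $1,144,100

Fund the minimums — Unit 4A $915,800; Unit 4B $1,144,100. Remaining pool $1,071,300.
Remaining pool split over remaining days 358: Unit G2 915,692.18 → $915,690; Unit 2C 155,607.82 → $155,610.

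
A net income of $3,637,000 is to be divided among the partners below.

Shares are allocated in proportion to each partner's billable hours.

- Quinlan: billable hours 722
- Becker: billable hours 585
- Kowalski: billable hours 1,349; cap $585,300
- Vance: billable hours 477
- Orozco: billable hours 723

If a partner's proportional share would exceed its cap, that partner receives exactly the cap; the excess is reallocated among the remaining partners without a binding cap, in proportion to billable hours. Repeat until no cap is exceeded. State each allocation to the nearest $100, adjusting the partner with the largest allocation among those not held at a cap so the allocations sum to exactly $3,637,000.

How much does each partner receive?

Sum of billable hours: 3,856.
Pro-rata shares before constraints: Quinlan 680,994.29; Becker 551,775.16; Kowalski 1,272,384.08; Vance 449,908.97; Orozco 681,937.50.
Capped: Kowalski ($585,300); remaining pool $3,051,700 reallocated over remaining billable hours 2,507.
Remaining shares: Quinlan 878,870.12 → $878,900; Becker 712,103.91 → $712,100; Vance 580,638.57 → $580,600; Orozco 880,087.40 → $880,100.

Quinlan: $878,900; Becker: $712,100; Kowalski: $585,300; Vance: $580,600; Orozco: $880,100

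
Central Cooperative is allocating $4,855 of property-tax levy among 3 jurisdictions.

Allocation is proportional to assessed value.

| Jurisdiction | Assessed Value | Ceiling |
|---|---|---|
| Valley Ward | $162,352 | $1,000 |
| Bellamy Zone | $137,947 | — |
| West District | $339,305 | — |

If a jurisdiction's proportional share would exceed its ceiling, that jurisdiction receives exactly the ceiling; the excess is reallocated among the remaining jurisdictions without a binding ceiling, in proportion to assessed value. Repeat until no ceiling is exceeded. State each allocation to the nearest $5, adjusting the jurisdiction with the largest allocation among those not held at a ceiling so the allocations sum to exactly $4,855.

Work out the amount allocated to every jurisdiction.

Total assessed value = 639,604.
Proportional shares (ignoring caps): Valley Ward 1,232.35; Bellamy Zone 1,047.11; West District 2,575.54.
Held at cap: Valley Ward ($1,000); balance $3,855 reallocated over remaining assessed value 477,252.
Redistributed shares: Bellamy Zone 1,114.27 → $1,115; West District 2,740.73 → $2,740.

Valley Ward: $1,000 | Bellamy Zone: $1,115 | West District: $2,740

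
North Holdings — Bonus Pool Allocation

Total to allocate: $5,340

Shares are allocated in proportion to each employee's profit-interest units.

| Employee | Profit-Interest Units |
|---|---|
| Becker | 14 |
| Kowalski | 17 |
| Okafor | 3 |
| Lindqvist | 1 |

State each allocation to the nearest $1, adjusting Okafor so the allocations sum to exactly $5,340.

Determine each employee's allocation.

Becker: $2,136 · Kowalski: $2,594 · Okafor: $457 · Lindqvist: $153

Combined profit-interest units = 35.
Raw shares: Becker 14/35 × $5,340 = 2,136.00; Kowalski 17/35 × $5,340 = 2,593.71; Okafor 3/35 × $5,340 = 457.71; Lindqvist 1/35 × $5,340 = 152.57.
After rounding ($1): Becker $2,136; Kowalski $2,594; Okafor $458; Lindqvist $153. Sum = $5,341.
Difference $5,340 − $5,341 = −$1 applied to Okafor: Okafor becomes $457.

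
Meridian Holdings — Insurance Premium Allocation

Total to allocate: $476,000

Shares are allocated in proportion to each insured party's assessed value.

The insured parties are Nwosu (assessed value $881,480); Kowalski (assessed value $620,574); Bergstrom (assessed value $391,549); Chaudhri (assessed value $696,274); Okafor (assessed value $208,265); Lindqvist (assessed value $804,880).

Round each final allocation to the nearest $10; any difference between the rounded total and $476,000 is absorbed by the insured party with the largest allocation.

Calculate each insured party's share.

Nwosu: $116,460 | Kowalski: $81,980 | Bergstrom: $51,730 | Chaudhri: $91,990 | Okafor: $27,510 | Lindqvist: $106,330

Combined assessed value = 3,603,022.
Raw shares: Nwosu 881,480/3,603,022 × $476,000 = 116,453.49; Kowalski 620,574/3,603,022 × $476,000 = 81,984.85; Bergstrom 391,549/3,603,022 × $476,000 = 51,728.06; Chaudhri 696,274/3,603,022 × $476,000 = 91,985.68; Okafor 208,265/3,603,022 × $476,000 = 27,514.16; Lindqvist 804,880/3,603,022 × $476,000 = 106,333.76.
After rounding ($10): Nwosu $116,450; Kowalski $81,980; Bergstrom $51,730; Chaudhri $91,990; Okafor $27,510; Lindqvist $106,330. Sum = $475,990.
Difference $476,000 − $475,990 = +$10 applied to largest allocation (Nwosu): Nwosu becomes $116,460.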